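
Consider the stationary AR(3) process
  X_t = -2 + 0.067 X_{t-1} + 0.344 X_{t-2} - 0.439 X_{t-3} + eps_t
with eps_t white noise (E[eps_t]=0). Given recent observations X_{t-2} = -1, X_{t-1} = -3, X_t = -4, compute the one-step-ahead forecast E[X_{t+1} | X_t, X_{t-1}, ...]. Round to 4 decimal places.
E[X_{t+1} \mid \mathcal F_t] = -2.8610

For an AR(p) model X_t = c + sum_i phi_i X_{t-i} + eps_t, the
one-step-ahead conditional mean is
  E[X_{t+1} | X_t, ...] = c + sum_i phi_i X_{t+1-i}.
Substitute known values:
  E[X_{t+1} | ...] = -2 + (0.067) * (-4) + (0.344) * (-3) + (-0.439) * (-1)
                   = -2.8610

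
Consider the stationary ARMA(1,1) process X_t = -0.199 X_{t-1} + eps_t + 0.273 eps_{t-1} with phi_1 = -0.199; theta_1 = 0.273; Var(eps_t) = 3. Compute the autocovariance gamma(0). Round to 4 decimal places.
\gamma(0) = 3.0171

Multiply the model equation by X_{t-k} and take expectations. With theta_0 = psi_0 = 1 and psi_j the MA(infinity) weights, this gives
  gamma(k) - sum_i phi_i gamma(k-i) = c_k,
  c_k = sigma^2 * sum_{j=k..q} theta_j psi_{j-k}   (c_k = 0 for k > q),
using gamma(-m) = gamma(m).
psi-weights needed (psi_j = theta_j + sum_i phi_i psi_{j-i}):
  psi_1 = theta_1 + phi_1 = 0.273 + (-0.199) = 0.074
Right-hand sides:
  c_0 = sigma^2 (1 + theta_1 psi_1) = 3 * (1 + (0.273)(0.074)) = 3 * 1.020202 = 3.060606
  c_1 = sigma^2 theta_1 = 3 * (0.273) = 0.819
  c_2 = 0
Equations for k = 0 and k = 1 (AR order 1):
  gamma(0) = phi_1 gamma(1) + c_0
  gamma(1) = phi_1 gamma(0) + c_1
Substituting the second into the first: gamma(0) (1 - phi_1^2) = c_0 + phi_1 c_1, so
  gamma(0) = (c_0 + phi_1 c_1) / (1 - phi_1^2) = (3.060606 + (-0.199)(0.819)) / (1 - (-0.199)^2) = 2.897625 / 0.960399 = 3.017105.
Therefore gamma(0) = 3.0171 (to 4 decimal places).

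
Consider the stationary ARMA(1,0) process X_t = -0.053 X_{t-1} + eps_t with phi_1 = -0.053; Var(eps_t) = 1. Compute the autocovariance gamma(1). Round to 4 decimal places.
\gamma(1) = -0.0531

Multiply the model equation by X_{t-k} and take expectations. With theta_0 = psi_0 = 1 and psi_j the MA(infinity) weights, this gives
  gamma(k) - sum_i phi_i gamma(k-i) = c_k,
  c_k = sigma^2 * sum_{j=k..q} theta_j psi_{j-k}   (c_k = 0 for k > q),
using gamma(-m) = gamma(m).
Pure AR (q = 0): c_0 = sigma^2 = 1, c_k = 0 for k >= 1.
Equations for k = 0 and k = 1 (AR order 1):
  gamma(0) = phi_1 gamma(1) + c_0
  gamma(1) = phi_1 gamma(0) + c_1
Substituting the second into the first: gamma(0) (1 - phi_1^2) = c_0 + phi_1 c_1, so
  gamma(0) = c_0 / (1 - phi_1^2) = 1 / (1 - (-0.053)^2) = 1 / 0.997191 = 1.002817.
  gamma(1) = phi_1 gamma(0) = (-0.053)(1.002817) = -0.053149.
Therefore gamma(1) = -0.0531 (to 4 decimal places).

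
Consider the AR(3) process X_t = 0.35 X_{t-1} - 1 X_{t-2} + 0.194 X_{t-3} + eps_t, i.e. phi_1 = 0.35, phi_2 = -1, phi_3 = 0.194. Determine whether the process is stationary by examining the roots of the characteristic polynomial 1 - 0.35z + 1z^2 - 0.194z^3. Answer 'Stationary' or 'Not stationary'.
\text{Stationary}

The AR(p) characteristic polynomial is P(z) = 1 - 0.35z + 1z^2 - 0.194z^3.
Stationarity requires all roots to lie outside the unit circle, i.e. |z| > 1 for every root.
Degree 3: look for a simple real root z0 first, then factor out (1 - z/z0) and solve the remaining quadratic.
Testing z0 = 5: P(5) = 1 + (-0.35)(5) + (1)(5)^2 + (-0.194)(5)^3
  = 1 + (-1.75) + (25) + (-24.25) = 0.  So z_0 = 5 is a root, |z_0| = 5.
Divide out the factor (1 - 0.2 z) = (1 - z/z0) (since 1/z0 = 0.2):
  P(z) = (1 - 0.2 z)(1 + (-0.15) z + (0.97) z^2)
  [check: z-coef -0.15 - (0.2) = -0.35; z^2-coef 0.97 - (0.2)(-0.15) = 1; z^3-coef -(0.2)(0.97) = -0.194.]
Remaining roots from the quadratic factor 1 + (-0.15) z + (0.97) z^2:
  Set 1 + (-0.15) z + (0.97) z^2 = 0, i.e. a z^2 + b z + c = 0 with a = 0.97, b = -0.15, c = 1.
  Discriminant D = b^2 - 4ac = (-0.15)^2 - 4*(0.97)*1 = 0.0225 - (3.88) = -3.8575.
  D < 0, so the roots are the complex-conjugate pair z = (-b +/- i sqrt(-D)) / (2a) = 0.0773 +/- 1.0124i.
  For a conjugate pair |z|^2 = z * conj(z) = (product of roots) = c/a = 1/(0.97) = 1.030928, so |z| = sqrt(1.030928) = 1.0153 for both roots.
Moduli of all roots: 5.0000, 1.0153, 1.0153.
All moduli strictly greater than 1? Yes.
Verdict: Stationary.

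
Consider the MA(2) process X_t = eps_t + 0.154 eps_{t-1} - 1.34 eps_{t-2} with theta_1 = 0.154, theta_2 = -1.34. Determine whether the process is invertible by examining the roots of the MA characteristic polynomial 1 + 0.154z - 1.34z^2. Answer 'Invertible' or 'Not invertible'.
\text{Not invertible}

The MA(q) characteristic polynomial is P(z) = 1 + 0.154z - 1.34z^2.
Invertibility requires all roots to lie outside the unit circle, i.e. |z| > 1 for every root.
Set 1 + (0.154) z + (-1.34) z^2 = 0, i.e. a z^2 + b z + c = 0 with a = -1.34, b = 0.154, c = 1.
Discriminant D = b^2 - 4ac = (0.154)^2 - 4*(-1.34)*1 = 0.023716 - (-5.36) = 5.383716.
D >= 0, so the roots are real: z = (-b +/- sqrt(D)) / (2a) = (-0.154 +/- 2.320284) / (-2.68).
  z_1 = (-0.154 + 2.320284) / (-2.68) = -0.8083,   |z_1| = 0.8083.
  z_2 = (-0.154 - 2.320284) / (-2.68) = 0.9232,   |z_2| = 0.9232.
Moduli of all roots: 0.8083, 0.9232.
All moduli strictly greater than 1? No.
Verdict: Not invertible.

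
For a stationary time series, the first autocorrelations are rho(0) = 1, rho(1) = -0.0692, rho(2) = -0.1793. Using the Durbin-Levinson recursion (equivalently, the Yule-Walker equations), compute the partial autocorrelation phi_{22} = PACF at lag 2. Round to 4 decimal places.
\phi_{22} = -0.1850

The PACF at lag k is phi_{kk}, the last component of the solution
to the Yule-Walker system G_k phi = r_k where
  (G_k)_{ij} = rho(|i - j|), (r_k)_i = rho(i), i,j = 1..k.
Equivalently, Durbin-Levinson gives phi_{kk} iteratively:
  phi_{11} = rho(1)
  phi_{kk} = [rho(k) - sum_{j=1..k-1} phi_{k-1,j} rho(k-j)]
            / [1 - sum_{j=1..k-1} phi_{k-1,j} rho(j)],
  phi_{k,j} = phi_{k-1,j} - phi_{kk} phi_{k-1,k-j},  j = 1..k-1.
Step k = 1:
  phi_11 = rho(1) = -0.0692.
Step k = 2:
  phi_22 = [rho(2) - phi_11 rho(1)] / [1 - phi_11 rho(1)] = [-0.1793 - (-0.0692)(-0.0692)] / [1 - (-0.0692)(-0.0692)]
         = -0.18408864 / 0.99521136 = -0.185.
Therefore phi_{22} = -0.1850.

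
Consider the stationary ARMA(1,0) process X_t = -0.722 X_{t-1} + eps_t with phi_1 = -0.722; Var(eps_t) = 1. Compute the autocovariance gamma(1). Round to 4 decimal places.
\gamma(1) = -1.5082

Multiply the model equation by X_{t-k} and take expectations. With theta_0 = psi_0 = 1 and psi_j the MA(infinity) weights, this gives
  gamma(k) - sum_i phi_i gamma(k-i) = c_k,
  c_k = sigma^2 * sum_{j=k..q} theta_j psi_{j-k}   (c_k = 0 for k > q),
using gamma(-m) = gamma(m).
Pure AR (q = 0): c_0 = sigma^2 = 1, c_k = 0 for k >= 1.
Equations for k = 0 and k = 1 (AR order 1):
  gamma(0) = phi_1 gamma(1) + c_0
  gamma(1) = phi_1 gamma(0) + c_1
Substituting the second into the first: gamma(0) (1 - phi_1^2) = c_0 + phi_1 c_1, so
  gamma(0) = c_0 / (1 - phi_1^2) = 1 / (1 - (-0.722)^2) = 1 / 0.478716 = 2.088921.
  gamma(1) = phi_1 gamma(0) = (-0.722)(2.088921) = -1.508201.
Therefore gamma(1) = -1.5082 (to 4 decimal places).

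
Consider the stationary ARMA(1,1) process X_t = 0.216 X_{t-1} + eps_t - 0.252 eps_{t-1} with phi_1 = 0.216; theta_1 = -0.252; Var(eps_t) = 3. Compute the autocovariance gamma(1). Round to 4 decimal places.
\gamma(1) = -0.1071

Multiply the model equation by X_{t-k} and take expectations. With theta_0 = psi_0 = 1 and psi_j the MA(infinity) weights, this gives
  gamma(k) - sum_i phi_i gamma(k-i) = c_k,
  c_k = sigma^2 * sum_{j=k..q} theta_j psi_{j-k}   (c_k = 0 for k > q),
using gamma(-m) = gamma(m).
psi-weights needed (psi_j = theta_j + sum_i phi_i psi_{j-i}):
  psi_1 = theta_1 + phi_1 = -0.252 + (0.216) = -0.036
Right-hand sides:
  c_0 = sigma^2 (1 + theta_1 psi_1) = 3 * (1 + (-0.252)(-0.036)) = 3 * 1.009072 = 3.027216
  c_1 = sigma^2 theta_1 = 3 * (-0.252) = -0.756
  c_2 = 0
Equations for k = 0 and k = 1 (AR order 1):
  gamma(0) = phi_1 gamma(1) + c_0
  gamma(1) = phi_1 gamma(0) + c_1
Substituting the second into the first: gamma(0) (1 - phi_1^2) = c_0 + phi_1 c_1, so
  gamma(0) = (c_0 + phi_1 c_1) / (1 - phi_1^2) = (3.027216 + (0.216)(-0.756)) / (1 - (0.216)^2) = 2.86392 / 0.953344 = 3.004078.
  gamma(1) = phi_1 gamma(0) + c_1 = (0.216)(3.004078) + (-0.756) = -0.107119.
Therefore gamma(1) = -0.1071 (to 4 decimal places).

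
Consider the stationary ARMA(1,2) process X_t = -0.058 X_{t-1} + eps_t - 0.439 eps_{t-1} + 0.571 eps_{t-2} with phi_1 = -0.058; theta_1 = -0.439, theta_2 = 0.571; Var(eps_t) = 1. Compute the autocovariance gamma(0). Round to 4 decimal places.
\gamma(0) = 1.6080

Multiply the model equation by X_{t-k} and take expectations. With theta_0 = psi_0 = 1 and psi_j the MA(infinity) weights, this gives
  gamma(k) - sum_i phi_i gamma(k-i) = c_k,
  c_k = sigma^2 * sum_{j=k..q} theta_j psi_{j-k}   (c_k = 0 for k > q),
using gamma(-m) = gamma(m).
psi-weights needed (psi_j = theta_j + sum_i phi_i psi_{j-i}):
  psi_1 = theta_1 + phi_1 = -0.439 + (-0.058) = -0.497
  psi_2 = theta_2 + phi_1 psi_1 = 0.571 + (-0.058)(-0.497) = 0.599826
Right-hand sides:
  c_0 = sigma^2 (1 + theta_1 psi_1 + theta_2 psi_2) = 1 * (1 + (-0.439)(-0.497) + (0.571)(0.599826)) = 1 * 1.560684 = 1.560684
  c_1 = sigma^2 (theta_1 + theta_2 psi_1) = 1 * (-0.439 + (0.571)(-0.497)) = -0.722787
  c_2 = sigma^2 theta_2 = 1 * (0.571) = 0.571
Equations for k = 0 and k = 1 (AR order 1):
  gamma(0) = phi_1 gamma(1) + c_0
  gamma(1) = phi_1 gamma(0) + c_1
Substituting the second into the first: gamma(0) (1 - phi_1^2) = c_0 + phi_1 c_1, so
  gamma(0) = (c_0 + phi_1 c_1) / (1 - phi_1^2) = (1.560684 + (-0.058)(-0.722787)) / (1 - (-0.058)^2) = 1.602605 / 0.996636 = 1.608015.
Therefore gamma(0) = 1.6080 (to 4 decimal places).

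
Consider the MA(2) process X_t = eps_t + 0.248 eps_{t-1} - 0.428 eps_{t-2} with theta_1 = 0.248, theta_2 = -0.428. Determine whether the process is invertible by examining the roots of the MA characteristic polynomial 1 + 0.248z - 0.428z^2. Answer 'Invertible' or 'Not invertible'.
\text{Invertible}

The MA(q) characteristic polynomial is P(z) = 1 + 0.248z - 0.428z^2.
Invertibility requires all roots to lie outside the unit circle, i.e. |z| > 1 for every root.
Set 1 + (0.248) z + (-0.428) z^2 = 0, i.e. a z^2 + b z + c = 0 with a = -0.428, b = 0.248, c = 1.
Discriminant D = b^2 - 4ac = (0.248)^2 - 4*(-0.428)*1 = 0.061504 - (-1.712) = 1.773504.
D >= 0, so the roots are real: z = (-b +/- sqrt(D)) / (2a) = (-0.248 +/- 1.33173) / (-0.856).
  z_1 = (-0.248 + 1.33173) / (-0.856) = -1.266,   |z_1| = 1.266.
  z_2 = (-0.248 - 1.33173) / (-0.856) = 1.8455,   |z_2| = 1.8455.
Moduli of all roots: 1.2660, 1.8455.
All moduli strictly greater than 1? Yes.
Verdict: Invertible.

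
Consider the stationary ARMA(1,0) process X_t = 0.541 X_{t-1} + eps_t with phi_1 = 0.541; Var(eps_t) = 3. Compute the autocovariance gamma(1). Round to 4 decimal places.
\gamma(1) = 2.2946

Multiply the model equation by X_{t-k} and take expectations. With theta_0 = psi_0 = 1 and psi_j the MA(infinity) weights, this gives
  gamma(k) - sum_i phi_i gamma(k-i) = c_k,
  c_k = sigma^2 * sum_{j=k..q} theta_j psi_{j-k}   (c_k = 0 for k > q),
using gamma(-m) = gamma(m).
Pure AR (q = 0): c_0 = sigma^2 = 3, c_k = 0 for k >= 1.
Equations for k = 0 and k = 1 (AR order 1):
  gamma(0) = phi_1 gamma(1) + c_0
  gamma(1) = phi_1 gamma(0) + c_1
Substituting the second into the first: gamma(0) (1 - phi_1^2) = c_0 + phi_1 c_1, so
  gamma(0) = c_0 / (1 - phi_1^2) = 3 / (1 - (0.541)^2) = 3 / 0.707319 = 4.241368.
  gamma(1) = phi_1 gamma(0) = (0.541)(4.241368) = 2.29458.
Therefore gamma(1) = 2.2946 (to 4 decimal places).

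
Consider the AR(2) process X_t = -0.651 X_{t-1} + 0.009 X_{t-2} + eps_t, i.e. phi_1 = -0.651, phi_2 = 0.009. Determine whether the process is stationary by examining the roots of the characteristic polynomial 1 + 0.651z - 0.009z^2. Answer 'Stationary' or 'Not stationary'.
\text{Stationary}

The AR(p) characteristic polynomial is P(z) = 1 + 0.651z - 0.009z^2.
Stationarity requires all roots to lie outside the unit circle, i.e. |z| > 1 for every root.
Set 1 + (0.651) z + (-0.009) z^2 = 0, i.e. a z^2 + b z + c = 0 with a = -0.009, b = 0.651, c = 1.
Discriminant D = b^2 - 4ac = (0.651)^2 - 4*(-0.009)*1 = 0.423801 - (-0.036) = 0.459801.
D >= 0, so the roots are real: z = (-b +/- sqrt(D)) / (2a) = (-0.651 +/- 0.678086) / (-0.018).
  z_1 = (-0.651 + 0.678086) / (-0.018) = -1.5048,   |z_1| = 1.5048.
  z_2 = (-0.651 - 0.678086) / (-0.018) = 73.8381,   |z_2| = 73.8381.
Moduli of all roots: 1.5048, 73.8381.
All moduli strictly greater than 1? Yes.
Verdict: Stationary.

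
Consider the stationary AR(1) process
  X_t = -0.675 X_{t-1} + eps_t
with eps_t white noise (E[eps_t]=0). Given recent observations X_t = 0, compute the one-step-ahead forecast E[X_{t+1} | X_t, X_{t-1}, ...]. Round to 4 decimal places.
E[X_{t+1} \mid \mathcal F_t] = 0.0000

For an AR(p) model X_t = c + sum_i phi_i X_{t-i} + eps_t, the
one-step-ahead conditional mean is
  E[X_{t+1} | X_t, ...] = c + sum_i phi_i X_{t+1-i}.
Substitute known values:
  E[X_{t+1} | ...] = (-0.675) * (0)
                   = 0.0000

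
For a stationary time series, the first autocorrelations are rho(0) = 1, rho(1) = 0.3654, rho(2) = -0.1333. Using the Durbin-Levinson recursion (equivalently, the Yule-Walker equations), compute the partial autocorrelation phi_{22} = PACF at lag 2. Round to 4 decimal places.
\phi_{22} = -0.3079

The PACF at lag k is phi_{kk}, the last component of the solution
to the Yule-Walker system G_k phi = r_k where
  (G_k)_{ij} = rho(|i - j|), (r_k)_i = rho(i), i,j = 1..k.
Equivalently, Durbin-Levinson gives phi_{kk} iteratively:
  phi_{11} = rho(1)
  phi_{kk} = [rho(k) - sum_{j=1..k-1} phi_{k-1,j} rho(k-j)]
            / [1 - sum_{j=1..k-1} phi_{k-1,j} rho(j)],
  phi_{k,j} = phi_{k-1,j} - phi_{kk} phi_{k-1,k-j},  j = 1..k-1.
Step k = 1:
  phi_11 = rho(1) = 0.3654.
Step k = 2:
  phi_22 = [rho(2) - phi_11 rho(1)] / [1 - phi_11 rho(1)] = [-0.1333 - (0.3654)(0.3654)] / [1 - (0.3654)(0.3654)]
         = -0.26681716 / 0.86648284 = -0.3079.
Therefore phi_{22} = -0.3079.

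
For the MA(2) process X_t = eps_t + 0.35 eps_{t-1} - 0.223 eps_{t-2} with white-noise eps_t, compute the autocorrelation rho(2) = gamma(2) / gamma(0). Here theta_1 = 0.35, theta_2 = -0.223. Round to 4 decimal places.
\rho(2) = -0.1902

For an MA(q) process with theta_0 = 1, the autocovariance is
  gamma(k) = sigma^2 * sum_{i=0..q-k} theta_i * theta_{i+k},
and rho(k) = gamma(k) / gamma(0). Sigma^2 cancels.
  numerator   = (1)*(-0.223) = -0.223.
  denominator = (1)^2 + (0.35)^2 + (-0.223)^2 = 1.172229.
  rho(2) = -0.223 / 1.172229 = -0.1902.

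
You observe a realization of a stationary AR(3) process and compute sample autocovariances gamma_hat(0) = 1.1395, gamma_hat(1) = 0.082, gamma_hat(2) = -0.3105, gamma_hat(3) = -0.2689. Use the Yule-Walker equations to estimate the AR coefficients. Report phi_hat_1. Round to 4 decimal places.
\hat\phi_{1} = 0.0340

The Yule-Walker equations for an AR(p) process read, in matrix form,
  Gamma_p phi = r_p,   with   (Gamma_p)_{ij} = gamma(|i - j|),
                       (r_p)_i = gamma(i),   i,j = 1..p.
Substitute the sample gammas (Toeplitz matrix and right-hand side of size 3):
  Gamma_p = [[1.1395, 0.082, -0.3105], [0.082, 1.1395, 0.082], [-0.3105, 0.082, 1.1395]]
  r_p     = [0.082, -0.3105, -0.2689]
Written out (R1..R3):
  (R1) 1.1395 phi_1 + 0.082 phi_2 - 0.3105 phi_3 = 0.082
  (R2) 0.082 phi_1 + 1.1395 phi_2 + 0.082 phi_3 = -0.3105
  (R3) -0.3105 phi_1 + 0.082 phi_2 + 1.1395 phi_3 = -0.2689
Gaussian elimination:
  R2 <- R2 - (0.082/1.1395) R1 = R2 - (0.071961) R1:  1.133599 phi_2 + 0.104344 phi_3 = -0.316401
  R3 <- R3 - (-0.3105/1.1395) R1 = R3 - (-0.272488) R1:  0.104344 phi_2 + 1.054892 phi_3 = -0.246556
  R3 <- R3 - (0.104344/1.133599) R2 = R3 - (0.092047) R2:  1.045288 phi_3 = -0.217432
Back-substitution:
  phi_hat_3 = -0.217432 / 1.045288 = -0.208012
  phi_hat_2 = (-0.316401 - (0.104344)(-0.208012)) / 1.133599 = -0.259965
  phi_hat_1 = (0.082 - (0.082)(-0.259965) - (-0.3105)(-0.208012)) / 1.1395 = 0.033988
So phi_hat = [0.0340, -0.2600, -0.2080].
Therefore phi_hat_1 = 0.0340.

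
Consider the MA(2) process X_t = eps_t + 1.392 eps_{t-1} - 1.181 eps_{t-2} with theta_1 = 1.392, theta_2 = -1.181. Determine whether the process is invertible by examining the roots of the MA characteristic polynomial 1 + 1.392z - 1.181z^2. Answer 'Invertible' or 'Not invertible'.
\text{Not invertible}

The MA(q) characteristic polynomial is P(z) = 1 + 1.392z - 1.181z^2.
Invertibility requires all roots to lie outside the unit circle, i.e. |z| > 1 for every root.
Set 1 + (1.392) z + (-1.181) z^2 = 0, i.e. a z^2 + b z + c = 0 with a = -1.181, b = 1.392, c = 1.
Discriminant D = b^2 - 4ac = (1.392)^2 - 4*(-1.181)*1 = 1.937664 - (-4.724) = 6.661664.
D >= 0, so the roots are real: z = (-b +/- sqrt(D)) / (2a) = (-1.392 +/- 2.58102) / (-2.362).
  z_1 = (-1.392 + 2.58102) / (-2.362) = -0.5034,   |z_1| = 0.5034.
  z_2 = (-1.392 - 2.58102) / (-2.362) = 1.6821,   |z_2| = 1.6821.
Moduli of all roots: 0.5034, 1.6821.
All moduli strictly greater than 1? No.
Verdict: Not invertible.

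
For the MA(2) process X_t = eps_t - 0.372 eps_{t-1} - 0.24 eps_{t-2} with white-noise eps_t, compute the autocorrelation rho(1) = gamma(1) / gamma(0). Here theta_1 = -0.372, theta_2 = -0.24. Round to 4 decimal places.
\rho(1) = -0.2364

For an MA(q) process with theta_0 = 1, the autocovariance is
  gamma(k) = sigma^2 * sum_{i=0..q-k} theta_i * theta_{i+k},
and rho(k) = gamma(k) / gamma(0). Sigma^2 cancels.
  numerator   = (1)*(-0.372) + (-0.372)*(-0.24) = -0.28272.
  denominator = (1)^2 + (-0.372)^2 + (-0.24)^2 = 1.195984.
  rho(1) = -0.28272 / 1.195984 = -0.2364.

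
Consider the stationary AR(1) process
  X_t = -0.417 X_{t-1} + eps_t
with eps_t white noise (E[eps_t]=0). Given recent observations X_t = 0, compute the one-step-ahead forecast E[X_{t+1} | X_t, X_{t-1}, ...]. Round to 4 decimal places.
E[X_{t+1} \mid \mathcal F_t] = 0.0000

For an AR(p) model X_t = c + sum_i phi_i X_{t-i} + eps_t, the
one-step-ahead conditional mean is
  E[X_{t+1} | X_t, ...] = c + sum_i phi_i X_{t+1-i}.
Substitute known values:
  E[X_{t+1} | ...] = (-0.417) * (0)
                   = 0.0000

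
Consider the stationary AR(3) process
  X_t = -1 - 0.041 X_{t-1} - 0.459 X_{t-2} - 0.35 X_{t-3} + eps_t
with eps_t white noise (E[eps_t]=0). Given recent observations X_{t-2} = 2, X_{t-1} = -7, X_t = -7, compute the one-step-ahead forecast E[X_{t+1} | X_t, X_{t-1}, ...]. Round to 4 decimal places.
E[X_{t+1} \mid \mathcal F_t] = 1.8000

For an AR(p) model X_t = c + sum_i phi_i X_{t-i} + eps_t, the
one-step-ahead conditional mean is
  E[X_{t+1} | X_t, ...] = c + sum_i phi_i X_{t+1-i}.
Substitute known values:
  E[X_{t+1} | ...] = -1 + (-0.041) * (-7) + (-0.459) * (-7) + (-0.35) * (2)
                   = 1.8000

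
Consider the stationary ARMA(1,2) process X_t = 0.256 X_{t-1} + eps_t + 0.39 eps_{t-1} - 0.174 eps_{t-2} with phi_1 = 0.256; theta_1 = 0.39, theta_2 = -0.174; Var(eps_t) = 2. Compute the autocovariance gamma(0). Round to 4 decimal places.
\gamma(0) = 2.8348

Multiply the model equation by X_{t-k} and take expectations. With theta_0 = psi_0 = 1 and psi_j the MA(infinity) weights, this gives
  gamma(k) - sum_i phi_i gamma(k-i) = c_k,
  c_k = sigma^2 * sum_{j=k..q} theta_j psi_{j-k}   (c_k = 0 for k > q),
using gamma(-m) = gamma(m).
psi-weights needed (psi_j = theta_j + sum_i phi_i psi_{j-i}):
  psi_1 = theta_1 + phi_1 = 0.39 + (0.256) = 0.646
  psi_2 = theta_2 + phi_1 psi_1 = -0.174 + (0.256)(0.646) = -0.008624
Right-hand sides:
  c_0 = sigma^2 (1 + theta_1 psi_1 + theta_2 psi_2) = 2 * (1 + (0.39)(0.646) + (-0.174)(-0.008624)) = 2 * 1.253441 = 2.506881
  c_1 = sigma^2 (theta_1 + theta_2 psi_1) = 2 * (0.39 + (-0.174)(0.646)) = 0.555192
  c_2 = sigma^2 theta_2 = 2 * (-0.174) = -0.348
Equations for k = 0 and k = 1 (AR order 1):
  gamma(0) = phi_1 gamma(1) + c_0
  gamma(1) = phi_1 gamma(0) + c_1
Substituting the second into the first: gamma(0) (1 - phi_1^2) = c_0 + phi_1 c_1, so
  gamma(0) = (c_0 + phi_1 c_1) / (1 - phi_1^2) = (2.506881 + (0.256)(0.555192)) / (1 - (0.256)^2) = 2.64901 / 0.934464 = 2.834791.
Therefore gamma(0) = 2.8348 (to 4 decimal places).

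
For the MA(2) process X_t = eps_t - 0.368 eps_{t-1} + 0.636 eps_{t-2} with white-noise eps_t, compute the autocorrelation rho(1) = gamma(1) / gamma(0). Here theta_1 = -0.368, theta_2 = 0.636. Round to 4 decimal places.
\rho(1) = -0.3910

For an MA(q) process with theta_0 = 1, the autocovariance is
  gamma(k) = sigma^2 * sum_{i=0..q-k} theta_i * theta_{i+k},
and rho(k) = gamma(k) / gamma(0). Sigma^2 cancels.
  numerator   = (1)*(-0.368) + (-0.368)*(0.636) = -0.602048.
  denominator = (1)^2 + (-0.368)^2 + (0.636)^2 = 1.53992.
  rho(1) = -0.602048 / 1.53992 = -0.3910.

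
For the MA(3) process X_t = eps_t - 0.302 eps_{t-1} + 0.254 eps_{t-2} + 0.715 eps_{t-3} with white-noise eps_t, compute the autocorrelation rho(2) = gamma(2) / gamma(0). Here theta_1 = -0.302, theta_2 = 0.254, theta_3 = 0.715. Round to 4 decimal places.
\rho(2) = 0.0228

For an MA(q) process with theta_0 = 1, the autocovariance is
  gamma(k) = sigma^2 * sum_{i=0..q-k} theta_i * theta_{i+k},
and rho(k) = gamma(k) / gamma(0). Sigma^2 cancels.
  numerator   = (1)*(0.254) + (-0.302)*(0.715) = 0.03807.
  denominator = (1)^2 + (-0.302)^2 + (0.254)^2 + (0.715)^2 = 1.666945.
  rho(2) = 0.03807 / 1.666945 = 0.0228.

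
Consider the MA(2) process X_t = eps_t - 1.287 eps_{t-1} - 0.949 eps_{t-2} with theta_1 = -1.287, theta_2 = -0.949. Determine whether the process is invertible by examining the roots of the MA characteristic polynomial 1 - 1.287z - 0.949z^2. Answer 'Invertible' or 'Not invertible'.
\text{Not invertible}

The MA(q) characteristic polynomial is P(z) = 1 - 1.287z - 0.949z^2.
Invertibility requires all roots to lie outside the unit circle, i.e. |z| > 1 for every root.
Set 1 + (-1.287) z + (-0.949) z^2 = 0, i.e. a z^2 + b z + c = 0 with a = -0.949, b = -1.287, c = 1.
Discriminant D = b^2 - 4ac = (-1.287)^2 - 4*(-0.949)*1 = 1.656369 - (-3.796) = 5.452369.
D >= 0, so the roots are real: z = (-b +/- sqrt(D)) / (2a) = (1.287 +/- 2.335031) / (-1.898).
  z_1 = (1.287 + 2.335031) / (-1.898) = -1.9083,   |z_1| = 1.9083.
  z_2 = (1.287 - 2.335031) / (-1.898) = 0.5522,   |z_2| = 0.5522.
Moduli of all roots: 1.9083, 0.5522.
All moduli strictly greater than 1? No.
Verdict: Not invertible.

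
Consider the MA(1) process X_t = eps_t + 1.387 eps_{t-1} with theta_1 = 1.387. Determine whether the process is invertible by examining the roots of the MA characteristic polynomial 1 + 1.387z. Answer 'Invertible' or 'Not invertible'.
\text{Not invertible}

The MA(q) characteristic polynomial is P(z) = 1 + 1.387z.
Invertibility requires all roots to lie outside the unit circle, i.e. |z| > 1 for every root.
This is linear in z: 1 + (1.387) z = 0  =>  z = -1/(1.387) = -0.720981,  |z| = 0.720981.
Moduli of all roots: 0.7210.
All moduli strictly greater than 1? No.
Verdict: Not invertible.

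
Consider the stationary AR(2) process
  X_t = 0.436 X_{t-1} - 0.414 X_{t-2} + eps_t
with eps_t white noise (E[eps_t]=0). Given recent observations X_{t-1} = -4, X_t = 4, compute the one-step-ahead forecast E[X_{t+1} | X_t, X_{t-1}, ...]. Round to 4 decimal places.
E[X_{t+1} \mid \mathcal F_t] = 3.4000

For an AR(p) model X_t = c + sum_i phi_i X_{t-i} + eps_t, the
one-step-ahead conditional mean is
  E[X_{t+1} | X_t, ...] = c + sum_i phi_i X_{t+1-i}.
Substitute known values:
  E[X_{t+1} | ...] = (0.436) * (4) + (-0.414) * (-4)
                   = 3.4000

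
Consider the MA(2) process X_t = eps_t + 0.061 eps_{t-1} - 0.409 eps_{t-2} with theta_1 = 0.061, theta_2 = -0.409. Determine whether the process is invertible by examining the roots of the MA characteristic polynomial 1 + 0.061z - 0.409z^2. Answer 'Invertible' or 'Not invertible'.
\text{Invertible}

The MA(q) characteristic polynomial is P(z) = 1 + 0.061z - 0.409z^2.
Invertibility requires all roots to lie outside the unit circle, i.e. |z| > 1 for every root.
Set 1 + (0.061) z + (-0.409) z^2 = 0, i.e. a z^2 + b z + c = 0 with a = -0.409, b = 0.061, c = 1.
Discriminant D = b^2 - 4ac = (0.061)^2 - 4*(-0.409)*1 = 0.003721 - (-1.636) = 1.639721.
D >= 0, so the roots are real: z = (-b +/- sqrt(D)) / (2a) = (-0.061 +/- 1.280516) / (-0.818).
  z_1 = (-0.061 + 1.280516) / (-0.818) = -1.4909,   |z_1| = 1.4909.
  z_2 = (-0.061 - 1.280516) / (-0.818) = 1.64,   |z_2| = 1.64.
Moduli of all roots: 1.4909, 1.6400.
All moduli strictly greater than 1? Yes.
Verdict: Invertible.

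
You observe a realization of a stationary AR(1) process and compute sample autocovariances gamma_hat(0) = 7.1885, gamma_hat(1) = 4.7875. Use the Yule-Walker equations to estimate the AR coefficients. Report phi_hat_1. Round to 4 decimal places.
\hat\phi_{1} = 0.6660

The Yule-Walker equations for an AR(p) process read, in matrix form,
  Gamma_p phi = r_p,   with   (Gamma_p)_{ij} = gamma(|i - j|),
                       (r_p)_i = gamma(i),   i,j = 1..p.
Substitute the sample gammas (Toeplitz matrix and right-hand side of size 1):
  Gamma_p = [[7.1885]]
  r_p     = [4.7875]
With p = 1 this is the single equation gamma(0) phi_1 = gamma(1):
  phi_hat_1 = gamma(1) / gamma(0) = 4.7875 / 7.1885 = 0.6660.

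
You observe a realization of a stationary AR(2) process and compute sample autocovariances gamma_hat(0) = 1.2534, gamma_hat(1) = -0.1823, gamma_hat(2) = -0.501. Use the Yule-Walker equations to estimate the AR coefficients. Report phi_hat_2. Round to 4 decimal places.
\hat\phi_{2} = -0.4300

The Yule-Walker equations for an AR(p) process read, in matrix form,
  Gamma_p phi = r_p,   with   (Gamma_p)_{ij} = gamma(|i - j|),
                       (r_p)_i = gamma(i),   i,j = 1..p.
Substitute the sample gammas (Toeplitz matrix and right-hand side of size 2):
  Gamma_p = [[1.2534, -0.1823], [-0.1823, 1.2534]]
  r_p     = [-0.1823, -0.501]
Written out:
  1.2534 phi_1 - 0.1823 phi_2 = -0.1823
  -0.1823 phi_1 + 1.2534 phi_2 = -0.501
Solve by Cramer's rule:
  det = gamma(0)^2 - gamma(1)^2 = (1.2534)^2 - (-0.1823)^2 = 1.57101156 - 0.03323329 = 1.53777827
  phi_hat_1 = [gamma(1) gamma(0) - gamma(1) gamma(2)] / det = [(-0.1823)(1.2534) - (-0.1823)(-0.501)] / 1.53777827 = -0.31982712 / 1.53777827 = -0.208
  phi_hat_2 = [gamma(0) gamma(2) - gamma(1)^2] / det = [(1.2534)(-0.501) - (-0.1823)^2] / 1.53777827 = -0.66118669 / 1.53777827 = -0.43
So phi_hat = [-0.2080, -0.4300].
Therefore phi_hat_2 = -0.4300.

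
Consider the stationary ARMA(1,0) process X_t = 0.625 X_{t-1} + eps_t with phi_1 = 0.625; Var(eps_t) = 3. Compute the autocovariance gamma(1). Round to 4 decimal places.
\gamma(1) = 3.0769

Multiply the model equation by X_{t-k} and take expectations. With theta_0 = psi_0 = 1 and psi_j the MA(infinity) weights, this gives
  gamma(k) - sum_i phi_i gamma(k-i) = c_k,
  c_k = sigma^2 * sum_{j=k..q} theta_j psi_{j-k}   (c_k = 0 for k > q),
using gamma(-m) = gamma(m).
Pure AR (q = 0): c_0 = sigma^2 = 3, c_k = 0 for k >= 1.
Equations for k = 0 and k = 1 (AR order 1):
  gamma(0) = phi_1 gamma(1) + c_0
  gamma(1) = phi_1 gamma(0) + c_1
Substituting the second into the first: gamma(0) (1 - phi_1^2) = c_0 + phi_1 c_1, so
  gamma(0) = c_0 / (1 - phi_1^2) = 3 / (1 - (0.625)^2) = 3 / 0.609375 = 4.923077.
  gamma(1) = phi_1 gamma(0) = (0.625)(4.923077) = 3.076923.
Therefore gamma(1) = 3.0769 (to 4 decimal places).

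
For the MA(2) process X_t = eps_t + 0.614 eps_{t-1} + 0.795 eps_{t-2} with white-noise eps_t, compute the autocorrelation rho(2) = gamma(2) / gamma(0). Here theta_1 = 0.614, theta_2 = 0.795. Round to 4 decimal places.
\rho(2) = 0.3957

For an MA(q) process with theta_0 = 1, the autocovariance is
  gamma(k) = sigma^2 * sum_{i=0..q-k} theta_i * theta_{i+k},
and rho(k) = gamma(k) / gamma(0). Sigma^2 cancels.
  numerator   = (1)*(0.795) = 0.795.
  denominator = (1)^2 + (0.614)^2 + (0.795)^2 = 2.009021.
  rho(2) = 0.795 / 2.009021 = 0.3957.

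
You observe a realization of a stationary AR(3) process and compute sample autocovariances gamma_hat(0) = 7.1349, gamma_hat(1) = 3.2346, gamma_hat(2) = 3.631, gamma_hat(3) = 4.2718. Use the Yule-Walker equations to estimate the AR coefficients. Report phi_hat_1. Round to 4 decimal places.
\hat\phi_{1} = 0.1210

The Yule-Walker equations for an AR(p) process read, in matrix form,
  Gamma_p phi = r_p,   with   (Gamma_p)_{ij} = gamma(|i - j|),
                       (r_p)_i = gamma(i),   i,j = 1..p.
Substitute the sample gammas (Toeplitz matrix and right-hand side of size 3):
  Gamma_p = [[7.1349, 3.2346, 3.631], [3.2346, 7.1349, 3.2346], [3.631, 3.2346, 7.1349]]
  r_p     = [3.2346, 3.631, 4.2718]
Written out (R1..R3):
  (R1) 7.1349 phi_1 + 3.2346 phi_2 + 3.631 phi_3 = 3.2346
  (R2) 3.2346 phi_1 + 7.1349 phi_2 + 3.2346 phi_3 = 3.631
  (R3) 3.631 phi_1 + 3.2346 phi_2 + 7.1349 phi_3 = 4.2718
Gaussian elimination:
  R2 <- R2 - (3.2346/7.1349) R1 = R2 - (0.453349) R1:  5.668497 phi_2 + 1.58849 phi_3 = 2.164597
  R3 <- R3 - (3.631/7.1349) R1 = R3 - (0.508907) R1:  1.58849 phi_2 + 5.287059 phi_3 = 2.62569
  R3 <- R3 - (1.58849/5.668497) R2 = R3 - (0.280231) R2:  4.841915 phi_3 = 2.019102
Back-substitution:
  phi_hat_3 = 2.019102 / 4.841915 = 0.417005
  phi_hat_2 = (2.164597 - (1.58849)(0.417005)) / 5.668497 = 0.265007
  phi_hat_1 = (3.2346 - (3.2346)(0.265007) - (3.631)(0.417005)) / 7.1349 = 0.120992
So phi_hat = [0.1210, 0.2650, 0.4170].
Therefore phi_hat_1 = 0.1210.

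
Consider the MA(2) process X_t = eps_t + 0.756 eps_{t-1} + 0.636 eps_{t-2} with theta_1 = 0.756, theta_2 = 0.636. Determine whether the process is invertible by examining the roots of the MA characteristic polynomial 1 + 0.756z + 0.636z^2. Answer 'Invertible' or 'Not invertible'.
\text{Invertible}

The MA(q) characteristic polynomial is P(z) = 1 + 0.756z + 0.636z^2.
Invertibility requires all roots to lie outside the unit circle, i.e. |z| > 1 for every root.
Set 1 + (0.756) z + (0.636) z^2 = 0, i.e. a z^2 + b z + c = 0 with a = 0.636, b = 0.756, c = 1.
Discriminant D = b^2 - 4ac = (0.756)^2 - 4*(0.636)*1 = 0.571536 - (2.544) = -1.972464.
D < 0, so the roots are the complex-conjugate pair z = (-b +/- i sqrt(-D)) / (2a) = -0.5943 +/- 1.1041i.
For a conjugate pair |z|^2 = z * conj(z) = (product of roots) = c/a = 1/(0.636) = 1.572327, so |z| = sqrt(1.572327) = 1.2539 for both roots.
Moduli of all roots: 1.2539, 1.2539.
All moduli strictly greater than 1? Yes.
Verdict: Invertible.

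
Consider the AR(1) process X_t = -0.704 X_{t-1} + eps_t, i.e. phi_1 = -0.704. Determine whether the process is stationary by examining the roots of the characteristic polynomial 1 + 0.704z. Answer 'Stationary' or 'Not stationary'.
\text{Stationary}

The AR(p) characteristic polynomial is P(z) = 1 + 0.704z.
Stationarity requires all roots to lie outside the unit circle, i.e. |z| > 1 for every root.
This is linear in z: 1 + (0.704) z = 0  =>  z = -1/(0.704) = -1.420455,  |z| = 1.420455.
Moduli of all roots: 1.4205.
All moduli strictly greater than 1? Yes.
Verdict: Stationary.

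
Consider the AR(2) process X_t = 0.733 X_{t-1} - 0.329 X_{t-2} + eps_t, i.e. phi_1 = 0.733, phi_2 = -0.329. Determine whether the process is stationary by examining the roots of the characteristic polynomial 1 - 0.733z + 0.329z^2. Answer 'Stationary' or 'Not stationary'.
\text{Stationary}

The AR(p) characteristic polynomial is P(z) = 1 - 0.733z + 0.329z^2.
Stationarity requires all roots to lie outside the unit circle, i.e. |z| > 1 for every root.
Set 1 + (-0.733) z + (0.329) z^2 = 0, i.e. a z^2 + b z + c = 0 with a = 0.329, b = -0.733, c = 1.
Discriminant D = b^2 - 4ac = (-0.733)^2 - 4*(0.329)*1 = 0.537289 - (1.316) = -0.778711.
D < 0, so the roots are the complex-conjugate pair z = (-b +/- i sqrt(-D)) / (2a) = 1.114 +/- 1.3411i.
For a conjugate pair |z|^2 = z * conj(z) = (product of roots) = c/a = 1/(0.329) = 3.039514, so |z| = sqrt(3.039514) = 1.7434 for both roots.
Moduli of all roots: 1.7434, 1.7434.
All moduli strictly greater than 1? Yes.
Verdict: Stationary.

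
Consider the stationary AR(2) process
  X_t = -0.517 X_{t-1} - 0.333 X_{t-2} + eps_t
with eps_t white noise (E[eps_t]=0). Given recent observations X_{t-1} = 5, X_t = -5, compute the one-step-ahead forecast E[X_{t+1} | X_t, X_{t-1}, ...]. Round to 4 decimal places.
E[X_{t+1} \mid \mathcal F_t] = 0.9200

For an AR(p) model X_t = c + sum_i phi_i X_{t-i} + eps_t, the
one-step-ahead conditional mean is
  E[X_{t+1} | X_t, ...] = c + sum_i phi_i X_{t+1-i}.
Substitute known values:
  E[X_{t+1} | ...] = (-0.517) * (-5) + (-0.333) * (5)
                   = 0.9200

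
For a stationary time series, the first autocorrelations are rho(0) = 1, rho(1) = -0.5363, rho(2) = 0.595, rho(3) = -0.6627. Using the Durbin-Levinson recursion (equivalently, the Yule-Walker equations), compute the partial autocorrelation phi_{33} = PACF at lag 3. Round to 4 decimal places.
\phi_{33} = -0.4310

The PACF at lag k is phi_{kk}, the last component of the solution
to the Yule-Walker system G_k phi = r_k where
  (G_k)_{ij} = rho(|i - j|), (r_k)_i = rho(i), i,j = 1..k.
Equivalently, Durbin-Levinson gives phi_{kk} iteratively:
  phi_{11} = rho(1)
  phi_{kk} = [rho(k) - sum_{j=1..k-1} phi_{k-1,j} rho(k-j)]
            / [1 - sum_{j=1..k-1} phi_{k-1,j} rho(j)],
  phi_{k,j} = phi_{k-1,j} - phi_{kk} phi_{k-1,k-j},  j = 1..k-1.
Step k = 1:
  phi_11 = rho(1) = -0.5363.
Step k = 2:
  phi_22 = [rho(2) - phi_11 rho(1)] / [1 - phi_11 rho(1)] = [0.595 - (-0.5363)(-0.5363)] / [1 - (-0.5363)(-0.5363)]
         = 0.30738231 / 0.71238231 = 0.431485.
  Update: phi_21 = phi_11 - phi_22 phi_11 = -0.5363 - (0.431485)(-0.5363) = -0.304895.
Step k = 3:
  phi_33 = [rho(3) - phi_21 rho(2) - phi_22 rho(1)] / [1 - phi_21 rho(1) - phi_22 rho(2)]
    numerator   = -0.6627 - (-0.304895)(0.595) - (0.431485)(-0.5363) = -0.2498823
    denominator = 1 - (-0.304895)(-0.5363) - (0.431485)(0.595) = 0.57975144
  phi_33 = -0.2498823 / 0.57975144 = -0.431.
Therefore phi_{33} = -0.4310.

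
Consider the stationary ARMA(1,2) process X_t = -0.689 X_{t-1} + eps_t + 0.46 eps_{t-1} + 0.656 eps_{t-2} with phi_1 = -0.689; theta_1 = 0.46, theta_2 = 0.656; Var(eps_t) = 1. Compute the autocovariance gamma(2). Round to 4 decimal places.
\gamma(2) = 1.5407

Multiply the model equation by X_{t-k} and take expectations. With theta_0 = psi_0 = 1 and psi_j the MA(infinity) weights, this gives
  gamma(k) - sum_i phi_i gamma(k-i) = c_k,
  c_k = sigma^2 * sum_{j=k..q} theta_j psi_{j-k}   (c_k = 0 for k > q),
using gamma(-m) = gamma(m).
psi-weights needed (psi_j = theta_j + sum_i phi_i psi_{j-i}):
  psi_1 = theta_1 + phi_1 = 0.46 + (-0.689) = -0.229
  psi_2 = theta_2 + phi_1 psi_1 = 0.656 + (-0.689)(-0.229) = 0.813781
Right-hand sides:
  c_0 = sigma^2 (1 + theta_1 psi_1 + theta_2 psi_2) = 1 * (1 + (0.46)(-0.229) + (0.656)(0.813781)) = 1 * 1.4285 = 1.4285
  c_1 = sigma^2 (theta_1 + theta_2 psi_1) = 1 * (0.46 + (0.656)(-0.229)) = 0.309776
  c_2 = sigma^2 theta_2 = 1 * (0.656) = 0.656
Equations for k = 0 and k = 1 (AR order 1):
  gamma(0) = phi_1 gamma(1) + c_0
  gamma(1) = phi_1 gamma(0) + c_1
Substituting the second into the first: gamma(0) (1 - phi_1^2) = c_0 + phi_1 c_1, so
  gamma(0) = (c_0 + phi_1 c_1) / (1 - phi_1^2) = (1.4285 + (-0.689)(0.309776)) / (1 - (-0.689)^2) = 1.215065 / 0.525279 = 2.31318.
  gamma(1) = phi_1 gamma(0) + c_1 = (-0.689)(2.31318) + (0.309776) = -1.284005.
For k = 2: gamma(2) = phi_1 gamma(1) + c_2
  = (-0.689)(-1.284005) + (0.656) = 1.540679.
Therefore gamma(2) = 1.5407 (to 4 decimal places).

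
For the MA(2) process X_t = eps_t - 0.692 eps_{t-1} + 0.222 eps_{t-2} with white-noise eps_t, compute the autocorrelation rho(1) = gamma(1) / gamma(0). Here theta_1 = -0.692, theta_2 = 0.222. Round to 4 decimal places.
\rho(1) = -0.5534

For an MA(q) process with theta_0 = 1, the autocovariance is
  gamma(k) = sigma^2 * sum_{i=0..q-k} theta_i * theta_{i+k},
and rho(k) = gamma(k) / gamma(0). Sigma^2 cancels.
  numerator   = (1)*(-0.692) + (-0.692)*(0.222) = -0.845624.
  denominator = (1)^2 + (-0.692)^2 + (0.222)^2 = 1.528148.
  rho(1) = -0.845624 / 1.528148 = -0.5534.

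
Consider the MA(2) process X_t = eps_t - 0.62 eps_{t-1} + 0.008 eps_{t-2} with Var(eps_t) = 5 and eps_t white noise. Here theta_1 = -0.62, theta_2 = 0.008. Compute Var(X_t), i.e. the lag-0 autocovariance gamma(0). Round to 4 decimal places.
\gamma(0) = 6.9223

For an MA(q) process X_t = eps_t + sum_i theta_i eps_{t-i} with
Var(eps_t) = sigma^2, the variance is
  gamma(0) = sigma^2 * (1 + sum_i theta_i^2).
  sum_i theta_i^2 = (-0.62)^2 + (0.008)^2 = 0.3844 + 0.000064 = 0.384464.
  gamma(0) = 5 * (1 + 0.384464) = 5 * 1.384464 = 6.92232, which rounds to 6.9223.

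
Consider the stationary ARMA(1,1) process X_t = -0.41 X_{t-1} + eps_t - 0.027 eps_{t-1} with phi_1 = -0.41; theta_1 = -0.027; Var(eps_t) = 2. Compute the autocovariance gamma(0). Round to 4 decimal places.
\gamma(0) = 2.4591

Multiply the model equation by X_{t-k} and take expectations. With theta_0 = psi_0 = 1 and psi_j the MA(infinity) weights, this gives
  gamma(k) - sum_i phi_i gamma(k-i) = c_k,
  c_k = sigma^2 * sum_{j=k..q} theta_j psi_{j-k}   (c_k = 0 for k > q),
using gamma(-m) = gamma(m).
psi-weights needed (psi_j = theta_j + sum_i phi_i psi_{j-i}):
  psi_1 = theta_1 + phi_1 = -0.027 + (-0.41) = -0.437
Right-hand sides:
  c_0 = sigma^2 (1 + theta_1 psi_1) = 2 * (1 + (-0.027)(-0.437)) = 2 * 1.011799 = 2.023598
  c_1 = sigma^2 theta_1 = 2 * (-0.027) = -0.054
  c_2 = 0
Equations for k = 0 and k = 1 (AR order 1):
  gamma(0) = phi_1 gamma(1) + c_0
  gamma(1) = phi_1 gamma(0) + c_1
Substituting the second into the first: gamma(0) (1 - phi_1^2) = c_0 + phi_1 c_1, so
  gamma(0) = (c_0 + phi_1 c_1) / (1 - phi_1^2) = (2.023598 + (-0.41)(-0.054)) / (1 - (-0.41)^2) = 2.045738 / 0.8319 = 2.459115.
Therefore gamma(0) = 2.4591 (to 4 decimal places).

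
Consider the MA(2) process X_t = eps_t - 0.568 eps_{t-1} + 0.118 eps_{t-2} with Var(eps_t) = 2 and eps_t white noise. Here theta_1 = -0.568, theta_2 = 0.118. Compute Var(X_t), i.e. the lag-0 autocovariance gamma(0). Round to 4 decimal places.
\gamma(0) = 2.6731

For an MA(q) process X_t = eps_t + sum_i theta_i eps_{t-i} with
Var(eps_t) = sigma^2, the variance is
  gamma(0) = sigma^2 * (1 + sum_i theta_i^2).
  sum_i theta_i^2 = (-0.568)^2 + (0.118)^2 = 0.322624 + 0.013924 = 0.336548.
  gamma(0) = 2 * (1 + 0.336548) = 2 * 1.336548 = 2.673096, which rounds to 2.6731.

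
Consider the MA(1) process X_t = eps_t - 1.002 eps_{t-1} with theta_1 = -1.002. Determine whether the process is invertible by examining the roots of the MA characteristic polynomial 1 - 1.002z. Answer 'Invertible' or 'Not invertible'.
\text{Not invertible}

The MA(q) characteristic polynomial is P(z) = 1 - 1.002z.
Invertibility requires all roots to lie outside the unit circle, i.e. |z| > 1 for every root.
This is linear in z: 1 + (-1.002) z = 0  =>  z = -1/(-1.002) = 0.998004,  |z| = 0.998004.
Moduli of all roots: 0.9980.
All moduli strictly greater than 1? No.
Verdict: Not invertible.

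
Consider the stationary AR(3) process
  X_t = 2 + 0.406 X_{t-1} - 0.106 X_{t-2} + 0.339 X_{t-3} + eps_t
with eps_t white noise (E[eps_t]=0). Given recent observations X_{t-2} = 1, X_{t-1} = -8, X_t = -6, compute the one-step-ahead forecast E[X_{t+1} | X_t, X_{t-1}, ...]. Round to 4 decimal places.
E[X_{t+1} \mid \mathcal F_t] = 0.7510

For an AR(p) model X_t = c + sum_i phi_i X_{t-i} + eps_t, the
one-step-ahead conditional mean is
  E[X_{t+1} | X_t, ...] = c + sum_i phi_i X_{t+1-i}.
Substitute known values:
  E[X_{t+1} | ...] = 2 + (0.406) * (-6) + (-0.106) * (-8) + (0.339) * (1)
                   = 0.7510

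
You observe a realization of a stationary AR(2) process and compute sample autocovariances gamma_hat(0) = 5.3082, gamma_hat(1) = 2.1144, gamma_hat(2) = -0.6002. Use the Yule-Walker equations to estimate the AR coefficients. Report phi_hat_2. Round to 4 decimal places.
\hat\phi_{2} = -0.3230

The Yule-Walker equations for an AR(p) process read, in matrix form,
  Gamma_p phi = r_p,   with   (Gamma_p)_{ij} = gamma(|i - j|),
                       (r_p)_i = gamma(i),   i,j = 1..p.
Substitute the sample gammas (Toeplitz matrix and right-hand side of size 2):
  Gamma_p = [[5.3082, 2.1144], [2.1144, 5.3082]]
  r_p     = [2.1144, -0.6002]
Written out:
  5.3082 phi_1 + 2.1144 phi_2 = 2.1144
  2.1144 phi_1 + 5.3082 phi_2 = -0.6002
Solve by Cramer's rule:
  det = gamma(0)^2 - gamma(1)^2 = (5.3082)^2 - (2.1144)^2 = 28.17698724 - 4.47068736 = 23.70629988
  phi_hat_1 = [gamma(1) gamma(0) - gamma(1) gamma(2)] / det = [(2.1144)(5.3082) - (2.1144)(-0.6002)] / 23.70629988 = 12.49272096 / 23.70629988 = 0.527
  phi_hat_2 = [gamma(0) gamma(2) - gamma(1)^2] / det = [(5.3082)(-0.6002) - (2.1144)^2] / 23.70629988 = -7.656669 / 23.70629988 = -0.323
So phi_hat = [0.5270, -0.3230].
Therefore phi_hat_2 = -0.3230.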